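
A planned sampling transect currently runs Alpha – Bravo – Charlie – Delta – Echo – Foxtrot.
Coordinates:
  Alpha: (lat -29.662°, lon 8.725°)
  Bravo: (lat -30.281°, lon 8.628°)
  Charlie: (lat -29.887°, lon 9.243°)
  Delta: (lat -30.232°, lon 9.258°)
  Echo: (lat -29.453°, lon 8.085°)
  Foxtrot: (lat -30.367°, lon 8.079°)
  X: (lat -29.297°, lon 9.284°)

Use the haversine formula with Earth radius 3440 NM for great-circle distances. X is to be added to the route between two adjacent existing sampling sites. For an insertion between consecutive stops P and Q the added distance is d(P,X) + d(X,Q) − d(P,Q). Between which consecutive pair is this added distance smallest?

Added distance for inserting X between each consecutive pair:
Alpha–Bravo: 67.3 NM
Bravo–Charlie: 64.0 NM
Charlie–Delta: 70.9 NM
Delta–Echo: 42.6 NM
Echo–Foxtrot: 98.4 NM
Smallest added distance is 42.6 NM, inserting between Delta and Echo.

between Delta and Echo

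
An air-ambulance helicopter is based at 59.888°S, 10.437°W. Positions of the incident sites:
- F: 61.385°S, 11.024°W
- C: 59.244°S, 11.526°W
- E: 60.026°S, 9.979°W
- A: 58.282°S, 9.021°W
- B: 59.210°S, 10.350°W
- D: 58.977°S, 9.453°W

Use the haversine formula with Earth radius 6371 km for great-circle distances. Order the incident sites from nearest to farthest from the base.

Computing each great-circle distance from 59.888°S, 10.437°W:
E 60.026°S, 9.979°W: 29.8 km
B 59.210°S, 10.350°W: 75.5 km
C 59.244°S, 11.526°W: 94.3 km
D 58.977°S, 9.453°W: 115.6 km
F 61.385°S, 11.024°W: 169.5 km
A 58.282°S, 9.021°W: 196.0 km

E, B, C, D, F, A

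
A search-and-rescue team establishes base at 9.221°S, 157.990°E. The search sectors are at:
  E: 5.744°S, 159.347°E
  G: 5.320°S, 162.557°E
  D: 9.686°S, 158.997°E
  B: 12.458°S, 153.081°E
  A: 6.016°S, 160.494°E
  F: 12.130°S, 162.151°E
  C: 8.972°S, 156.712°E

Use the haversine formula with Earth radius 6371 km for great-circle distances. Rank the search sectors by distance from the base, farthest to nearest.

Computing each great-circle distance from 9.221°S, 157.990°E:
G 5.320°S, 162.557°E: 664.7 km
B 12.458°S, 153.081°E: 645.7 km
F 12.130°S, 162.151°E: 557.9 km
A 6.016°S, 160.494°E: 450.7 km
E 5.744°S, 159.347°E: 414.6 km
C 8.972°S, 156.712°E: 143.0 km
D 9.686°S, 158.997°E: 122.0 km

G, B, F, A, E, C, D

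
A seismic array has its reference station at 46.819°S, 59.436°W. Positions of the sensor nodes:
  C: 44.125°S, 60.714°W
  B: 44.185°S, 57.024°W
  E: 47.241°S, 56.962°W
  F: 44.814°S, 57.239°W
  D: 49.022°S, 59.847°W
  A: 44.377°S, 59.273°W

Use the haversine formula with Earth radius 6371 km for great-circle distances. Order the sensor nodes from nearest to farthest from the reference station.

E, D, A, F, C, B

Computing each great-circle distance from 46.819°S, 59.436°W:
E 47.241°S, 56.962°W: 193.3 km
D 49.022°S, 59.847°W: 246.9 km
A 44.377°S, 59.273°W: 271.8 km
F 44.814°S, 57.239°W: 280.5 km
C 44.125°S, 60.714°W: 315.7 km
B 44.185°S, 57.024°W: 348.0 km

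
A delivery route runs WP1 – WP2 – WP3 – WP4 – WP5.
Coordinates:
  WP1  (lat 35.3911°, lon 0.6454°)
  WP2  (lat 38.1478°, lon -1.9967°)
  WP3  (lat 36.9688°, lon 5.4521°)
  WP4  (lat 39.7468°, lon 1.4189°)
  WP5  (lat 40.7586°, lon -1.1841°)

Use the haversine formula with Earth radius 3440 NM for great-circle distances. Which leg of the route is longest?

Leg distances:
WP1→WP2: 208.6 NM
WP2→WP3: 361.4 NM
WP3→WP4: 252.7 NM
WP4→WP5: 133.8 NM
The longest leg is WP2–WP3 at 361.4 NM.

WP2–WP3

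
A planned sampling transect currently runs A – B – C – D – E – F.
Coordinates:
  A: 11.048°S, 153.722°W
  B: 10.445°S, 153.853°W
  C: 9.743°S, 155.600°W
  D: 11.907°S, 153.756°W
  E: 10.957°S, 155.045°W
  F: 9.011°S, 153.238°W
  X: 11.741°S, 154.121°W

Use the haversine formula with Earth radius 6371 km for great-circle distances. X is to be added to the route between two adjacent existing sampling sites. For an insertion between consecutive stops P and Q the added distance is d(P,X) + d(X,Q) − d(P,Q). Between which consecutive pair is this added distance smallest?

between D and E

Added distance for inserting X between each consecutive pair:
A–B: 167.0 km
B–C: 215.2 km
C–D: 4.7 km
D–E: 1.3 km
E–F: 158.6 km
Smallest added distance is 1.3 km, inserting between D and E.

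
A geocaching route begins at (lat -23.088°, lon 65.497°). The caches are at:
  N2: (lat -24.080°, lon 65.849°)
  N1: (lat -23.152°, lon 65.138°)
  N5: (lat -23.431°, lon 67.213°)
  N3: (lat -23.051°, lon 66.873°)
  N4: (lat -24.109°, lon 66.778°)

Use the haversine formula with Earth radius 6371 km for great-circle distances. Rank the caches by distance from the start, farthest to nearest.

Distances from the start:
N5 (lat -23.431°, lon 67.213°): 179.4 km
N4 (lat -24.109°, lon 66.778°): 173.0 km
N3 (lat -23.051°, lon 66.873°): 140.8 km
N2 (lat -24.080°, lon 65.849°): 116.0 km
N1 (lat -23.152°, lon 65.138°): 37.4 km

N5, N4, N3, N2, N1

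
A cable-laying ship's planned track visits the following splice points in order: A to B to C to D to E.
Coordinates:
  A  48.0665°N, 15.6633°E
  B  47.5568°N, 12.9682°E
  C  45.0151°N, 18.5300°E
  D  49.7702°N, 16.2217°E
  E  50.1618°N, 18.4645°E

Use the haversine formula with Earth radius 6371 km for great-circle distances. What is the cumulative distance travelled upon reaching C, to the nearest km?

721 km

Leg distances:
A→B: 209.1 km  (cumulative 209.1 km)
B→C: 512.2 km  (cumulative 721.3 km)
Cumulative distance at C ≈ 721 km.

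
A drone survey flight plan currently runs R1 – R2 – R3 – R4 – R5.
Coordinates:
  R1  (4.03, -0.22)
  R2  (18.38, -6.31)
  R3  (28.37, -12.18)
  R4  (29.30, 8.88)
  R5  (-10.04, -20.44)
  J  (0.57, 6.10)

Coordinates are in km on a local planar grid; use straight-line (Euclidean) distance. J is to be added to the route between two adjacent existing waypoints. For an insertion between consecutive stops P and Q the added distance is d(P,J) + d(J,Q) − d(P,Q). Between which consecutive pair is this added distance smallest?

Added distance for inserting J between each consecutive pair:
R1–R2: 13.3 km
R2–R3: 43.4 km
R3–R4: 41.1 km
R4–R5: 8.4 km
Smallest added distance is 8.4 km, inserting between R4 and R5.

between R4 and R5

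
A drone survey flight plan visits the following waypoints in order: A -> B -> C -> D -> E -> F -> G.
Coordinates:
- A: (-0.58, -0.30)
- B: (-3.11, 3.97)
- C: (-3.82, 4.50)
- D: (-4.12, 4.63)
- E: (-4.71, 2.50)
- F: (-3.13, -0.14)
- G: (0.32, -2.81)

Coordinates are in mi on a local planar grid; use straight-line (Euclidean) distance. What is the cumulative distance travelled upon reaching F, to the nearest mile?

11 mi

Leg distances:
A→B: 5.0 mi  (cumulative 5.0 mi)
B→C: 0.9 mi  (cumulative 5.8 mi)
C→D: 0.3 mi  (cumulative 6.2 mi)
D→E: 2.2 mi  (cumulative 8.4 mi)
E→F: 3.1 mi  (cumulative 11.5 mi)
Cumulative distance at F ≈ 11 mi.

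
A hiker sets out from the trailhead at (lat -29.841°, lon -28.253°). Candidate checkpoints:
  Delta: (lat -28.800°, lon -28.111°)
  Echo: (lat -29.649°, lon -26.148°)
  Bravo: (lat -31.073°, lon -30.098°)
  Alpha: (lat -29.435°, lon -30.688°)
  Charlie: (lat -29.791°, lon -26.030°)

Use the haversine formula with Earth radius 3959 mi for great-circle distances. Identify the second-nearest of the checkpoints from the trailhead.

Echo

Distances from the trailhead ((lat -29.841°, lon -28.253°)):
Delta: 72.4 mi
Echo: 127.0 mi
Charlie: 133.3 mi
Bravo: 139.0 mi
Alpha: 148.9 mi
The second-nearest is Echo at 127.0 mi.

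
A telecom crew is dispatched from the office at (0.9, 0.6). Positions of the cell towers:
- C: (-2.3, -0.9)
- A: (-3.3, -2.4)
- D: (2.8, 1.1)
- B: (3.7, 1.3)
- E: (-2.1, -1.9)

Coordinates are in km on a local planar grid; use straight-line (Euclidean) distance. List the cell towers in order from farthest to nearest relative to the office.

Distances from the office:
A (-3.3, -2.4): 5.2 km
E (-2.1, -1.9): 3.9 km
C (-2.3, -0.9): 3.5 km
B (3.7, 1.3): 2.9 km
D (2.8, 1.1): 2.0 km

A, E, C, B, D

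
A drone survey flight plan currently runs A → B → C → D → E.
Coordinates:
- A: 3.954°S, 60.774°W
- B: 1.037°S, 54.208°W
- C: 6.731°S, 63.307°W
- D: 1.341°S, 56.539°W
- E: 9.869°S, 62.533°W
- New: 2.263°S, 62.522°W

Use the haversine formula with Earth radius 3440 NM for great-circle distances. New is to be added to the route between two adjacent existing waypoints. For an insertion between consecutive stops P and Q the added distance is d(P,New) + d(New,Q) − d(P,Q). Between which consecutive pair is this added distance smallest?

Added distance for inserting New between each consecutive pair:
A–B: 219.3 NM
B–C: 133.5 NM
C–D: 117.1 NM
D–E: 195.3 NM
Smallest added distance is 117.1 NM, inserting between C and D.

between C and D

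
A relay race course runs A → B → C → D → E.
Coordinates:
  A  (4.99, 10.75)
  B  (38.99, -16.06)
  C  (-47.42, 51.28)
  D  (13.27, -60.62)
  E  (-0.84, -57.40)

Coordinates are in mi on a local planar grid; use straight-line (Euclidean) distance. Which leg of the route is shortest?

D–E

Leg distances:
A→B: 43.3 mi
B→C: 109.6 mi
C→D: 127.3 mi
D→E: 14.5 mi
The shortest leg is D–E at 14.5 mi.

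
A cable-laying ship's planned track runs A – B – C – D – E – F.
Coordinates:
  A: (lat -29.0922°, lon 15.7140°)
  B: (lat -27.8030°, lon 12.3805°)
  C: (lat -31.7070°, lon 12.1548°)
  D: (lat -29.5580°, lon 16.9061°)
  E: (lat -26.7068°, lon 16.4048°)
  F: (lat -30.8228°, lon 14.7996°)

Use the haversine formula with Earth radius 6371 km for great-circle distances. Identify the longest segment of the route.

Leg distances:
A→B: 356.0 km
B→C: 434.7 km
C→D: 513.5 km
D→E: 320.8 km
E→F: 483.7 km
The longest leg is C–D at 513.5 km.

C–D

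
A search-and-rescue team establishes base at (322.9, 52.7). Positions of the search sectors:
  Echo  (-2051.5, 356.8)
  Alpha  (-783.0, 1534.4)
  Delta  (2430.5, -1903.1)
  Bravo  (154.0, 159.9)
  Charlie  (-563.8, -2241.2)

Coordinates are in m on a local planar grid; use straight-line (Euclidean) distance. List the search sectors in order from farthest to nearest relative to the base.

Distance from the base at (322.9, 52.7) to each:
Delta (2430.5, -1903.1): 2875.3 m
Charlie (-563.8, -2241.2): 2459.3 m
Echo (-2051.5, 356.8): 2393.8 m
Alpha (-783.0, 1534.4): 1848.9 m
Bravo (154.0, 159.9): 200.0 m

Delta, Charlie, Echo, Alpha, Bravo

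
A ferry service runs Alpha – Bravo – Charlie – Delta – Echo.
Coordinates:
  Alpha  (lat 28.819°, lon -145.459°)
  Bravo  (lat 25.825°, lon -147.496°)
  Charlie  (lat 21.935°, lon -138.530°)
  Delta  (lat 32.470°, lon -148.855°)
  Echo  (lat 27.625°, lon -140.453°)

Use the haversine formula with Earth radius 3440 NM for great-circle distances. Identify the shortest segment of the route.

Alpha–Bravo

Leg distances:
Alpha→Bravo: 210.0 NM
Bravo→Charlie: 544.6 NM
Charlie→Delta: 838.1 NM
Delta→Echo: 524.4 NM
The shortest leg is Alpha–Bravo at 210.0 NM.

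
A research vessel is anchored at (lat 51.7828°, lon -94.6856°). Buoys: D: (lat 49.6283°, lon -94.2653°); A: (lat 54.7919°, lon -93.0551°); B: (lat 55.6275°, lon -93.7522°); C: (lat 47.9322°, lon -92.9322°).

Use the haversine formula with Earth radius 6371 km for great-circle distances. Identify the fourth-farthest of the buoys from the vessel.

Distances from the vessel ((lat 51.7828°, lon -94.6856°)):
C: 446.2 km
B: 431.9 km
A: 351.7 km
D: 241.4 km
The fourth-farthest is D at 241.4 km.

D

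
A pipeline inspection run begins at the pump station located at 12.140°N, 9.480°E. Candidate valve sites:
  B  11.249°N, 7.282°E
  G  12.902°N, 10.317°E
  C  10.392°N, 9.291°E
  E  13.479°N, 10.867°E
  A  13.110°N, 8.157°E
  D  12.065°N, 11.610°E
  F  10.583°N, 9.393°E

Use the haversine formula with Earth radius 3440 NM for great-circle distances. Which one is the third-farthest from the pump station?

E

Distances from the pump station (12.140°N, 9.480°E):
B: 139.9 NM
D: 125.1 NM
E: 114.3 NM
C: 105.5 NM
A: 97.0 NM
F: 93.6 NM
G: 67.1 NM
The third-farthest is E at 114.3 NM.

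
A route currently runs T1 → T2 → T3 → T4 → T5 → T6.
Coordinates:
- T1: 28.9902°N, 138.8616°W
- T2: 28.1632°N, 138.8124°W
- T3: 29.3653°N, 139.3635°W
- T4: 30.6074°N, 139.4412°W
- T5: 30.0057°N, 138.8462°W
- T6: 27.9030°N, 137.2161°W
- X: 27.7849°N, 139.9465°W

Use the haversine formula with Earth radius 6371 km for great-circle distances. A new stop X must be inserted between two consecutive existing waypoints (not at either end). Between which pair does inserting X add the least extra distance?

between T2 and T3

Added distance for inserting X between each consecutive pair:
T1–T2: 197.9 km
T2–T3: 159.7 km
T3–T4: 364.1 km
T4–T5: 498.9 km
T5–T6: 255.4 km
Smallest added distance is 159.7 km, inserting between T2 and T3.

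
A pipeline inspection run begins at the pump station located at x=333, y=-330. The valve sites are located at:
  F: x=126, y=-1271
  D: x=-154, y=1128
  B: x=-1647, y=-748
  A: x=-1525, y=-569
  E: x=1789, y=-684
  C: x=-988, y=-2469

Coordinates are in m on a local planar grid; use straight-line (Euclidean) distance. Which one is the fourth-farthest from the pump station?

Distances from the pump station (x=333, y=-330):
C: 2514.0 m
B: 2023.6 m
A: 1873.3 m
D: 1537.2 m
E: 1498.4 m
F: 963.5 m
The fourth-farthest is D at 1537.2 m.

D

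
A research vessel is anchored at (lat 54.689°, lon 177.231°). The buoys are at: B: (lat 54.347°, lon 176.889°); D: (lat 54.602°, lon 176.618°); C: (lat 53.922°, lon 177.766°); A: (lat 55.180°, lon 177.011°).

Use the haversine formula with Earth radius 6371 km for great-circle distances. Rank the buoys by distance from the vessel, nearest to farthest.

Computing each great-circle distance from (lat 54.689°, lon 177.231°):
D (lat 54.602°, lon 176.618°): 40.6 km
B (lat 54.347°, lon 176.889°): 44.0 km
A (lat 55.180°, lon 177.011°): 56.4 km
C (lat 53.922°, lon 177.766°): 92.1 km

D, B, A, C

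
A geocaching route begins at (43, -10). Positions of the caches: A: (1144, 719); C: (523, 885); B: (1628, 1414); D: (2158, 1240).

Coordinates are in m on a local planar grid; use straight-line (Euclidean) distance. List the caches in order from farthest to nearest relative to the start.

D, B, A, C

Distances from the start:
D (2158, 1240): 2456.8 m
B (1628, 1414): 2130.7 m
A (1144, 719): 1320.5 m
C (523, 885): 1015.6 m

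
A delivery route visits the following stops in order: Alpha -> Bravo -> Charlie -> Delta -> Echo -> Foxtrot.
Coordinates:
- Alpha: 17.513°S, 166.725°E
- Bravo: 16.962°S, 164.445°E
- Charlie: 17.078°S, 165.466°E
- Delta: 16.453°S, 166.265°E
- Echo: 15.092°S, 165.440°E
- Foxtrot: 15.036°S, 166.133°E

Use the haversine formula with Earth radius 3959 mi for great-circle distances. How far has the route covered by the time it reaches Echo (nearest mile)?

400 mi

Leg distances:
Alpha→Bravo: 155.2 mi  (cumulative 155.2 mi)
Bravo→Charlie: 67.9 mi  (cumulative 223.1 mi)
Charlie→Delta: 68.3 mi  (cumulative 291.4 mi)
Delta→Echo: 108.9 mi  (cumulative 400.3 mi)
Cumulative distance at Echo ≈ 400 mi.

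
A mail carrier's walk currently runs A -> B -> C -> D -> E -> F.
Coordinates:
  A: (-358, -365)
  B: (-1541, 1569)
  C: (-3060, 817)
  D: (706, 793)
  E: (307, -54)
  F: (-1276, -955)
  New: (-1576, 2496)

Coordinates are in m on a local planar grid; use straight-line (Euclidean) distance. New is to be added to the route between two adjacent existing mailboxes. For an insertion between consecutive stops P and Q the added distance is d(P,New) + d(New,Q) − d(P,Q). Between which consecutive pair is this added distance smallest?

Added distance for inserting New between each consecutive pair:
A–B: 1770.0 m
B–C: 1473.5 m
C–D: 1322.2 m
D–E: 5081.0 m
E–F: 4812.5 m
Smallest added distance is 1322.2 m, inserting between C and D.

between C and D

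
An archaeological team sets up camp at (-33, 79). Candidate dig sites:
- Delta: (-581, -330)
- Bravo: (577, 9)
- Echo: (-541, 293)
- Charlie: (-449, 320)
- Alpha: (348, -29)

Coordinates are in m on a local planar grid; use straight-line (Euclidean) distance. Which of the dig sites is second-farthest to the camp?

Distances from the camp ((-33, 79)):
Delta: 683.8 m
Bravo: 614.0 m
Echo: 551.2 m
Charlie: 480.8 m
Alpha: 396.0 m
The second-farthest is Bravo at 614.0 m.

Bravo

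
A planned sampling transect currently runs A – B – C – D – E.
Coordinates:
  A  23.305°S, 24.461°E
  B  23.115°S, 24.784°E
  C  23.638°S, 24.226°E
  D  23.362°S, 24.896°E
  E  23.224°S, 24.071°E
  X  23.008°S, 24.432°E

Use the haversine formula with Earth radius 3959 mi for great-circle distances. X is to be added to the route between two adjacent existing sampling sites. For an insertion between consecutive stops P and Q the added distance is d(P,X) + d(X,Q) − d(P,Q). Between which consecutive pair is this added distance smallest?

between D and E

Added distance for inserting X between each consecutive pair:
A–B: 19.8 mi
B–C: 18.4 mi
C–D: 37.2 mi
D–E: 12.4 mi
Smallest added distance is 12.4 mi, inserting between D and E.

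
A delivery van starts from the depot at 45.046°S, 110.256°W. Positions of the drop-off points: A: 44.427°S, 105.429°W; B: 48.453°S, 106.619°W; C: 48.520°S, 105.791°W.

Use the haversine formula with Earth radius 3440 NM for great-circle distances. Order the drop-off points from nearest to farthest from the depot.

A, B, C

Computing each great-circle distance from 45.046°S, 110.256°W:
A 44.427°S, 105.429°W: 209.2 NM
B 48.453°S, 106.619°W: 253.4 NM
C 48.520°S, 105.791°W: 277.8 NM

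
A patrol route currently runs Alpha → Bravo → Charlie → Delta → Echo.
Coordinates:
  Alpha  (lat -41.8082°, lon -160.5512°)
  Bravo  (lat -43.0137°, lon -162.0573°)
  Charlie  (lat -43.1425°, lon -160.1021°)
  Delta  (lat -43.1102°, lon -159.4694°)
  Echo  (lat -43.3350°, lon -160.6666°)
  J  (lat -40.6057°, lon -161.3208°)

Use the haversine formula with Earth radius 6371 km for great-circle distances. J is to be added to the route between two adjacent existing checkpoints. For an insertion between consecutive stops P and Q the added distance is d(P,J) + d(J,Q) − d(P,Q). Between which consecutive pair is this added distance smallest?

Added distance for inserting J between each consecutive pair:
Alpha–Bravo: 240.7 km
Bravo–Charlie: 414.8 km
Charlie–Delta: 566.0 km
Delta–Echo: 526.0 km
Smallest added distance is 240.7 km, inserting between Alpha and Bravo.

between Alpha and Bravo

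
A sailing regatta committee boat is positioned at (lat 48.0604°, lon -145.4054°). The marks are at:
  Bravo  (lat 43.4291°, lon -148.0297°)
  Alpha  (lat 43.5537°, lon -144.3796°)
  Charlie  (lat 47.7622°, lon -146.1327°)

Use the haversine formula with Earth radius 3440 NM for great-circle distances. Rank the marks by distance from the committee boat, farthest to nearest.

Bravo, Alpha, Charlie

Computing each great-circle distance from (lat 48.0604°, lon -145.4054°):
Bravo (lat 43.4291°, lon -148.0297°): 299.0 NM
Alpha (lat 43.5537°, lon -144.3796°): 274.0 NM
Charlie (lat 47.7622°, lon -146.1327°): 34.3 NM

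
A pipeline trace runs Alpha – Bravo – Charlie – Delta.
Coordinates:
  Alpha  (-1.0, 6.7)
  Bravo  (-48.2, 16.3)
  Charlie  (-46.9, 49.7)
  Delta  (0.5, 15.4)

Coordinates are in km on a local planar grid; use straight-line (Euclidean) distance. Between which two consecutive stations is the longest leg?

Leg distances:
Alpha→Bravo: 48.2 km
Bravo→Charlie: 33.4 km
Charlie→Delta: 58.5 km
The longest leg is Charlie–Delta at 58.5 km.

Charlie–Delta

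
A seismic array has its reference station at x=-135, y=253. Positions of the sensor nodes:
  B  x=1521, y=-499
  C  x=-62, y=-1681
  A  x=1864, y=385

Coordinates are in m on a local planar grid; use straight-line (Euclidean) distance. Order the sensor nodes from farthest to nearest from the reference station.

Distance from the reference station at x=-135, y=253 to each:
A x=1864, y=385: 2003.4 m
C x=-62, y=-1681: 1935.4 m
B x=1521, y=-499: 1818.7 m

A, C, B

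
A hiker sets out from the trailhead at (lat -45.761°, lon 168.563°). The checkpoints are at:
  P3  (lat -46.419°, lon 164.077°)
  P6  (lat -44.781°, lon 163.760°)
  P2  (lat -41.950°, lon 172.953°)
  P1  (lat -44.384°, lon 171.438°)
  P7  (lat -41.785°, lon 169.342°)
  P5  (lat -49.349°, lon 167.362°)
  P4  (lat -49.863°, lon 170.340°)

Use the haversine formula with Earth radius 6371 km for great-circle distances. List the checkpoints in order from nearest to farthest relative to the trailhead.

P1, P3, P6, P5, P7, P4, P2

Distances from the trailhead:
P1 (lat -44.384°, lon 171.438°): 272.8 km
P3 (lat -46.419°, lon 164.077°): 353.5 km
P6 (lat -44.781°, lon 163.760°): 391.3 km
P5 (lat -49.349°, lon 167.362°): 409.0 km
P7 (lat -41.785°, lon 169.342°): 446.5 km
P4 (lat -49.863°, lon 170.340°): 475.0 km
P2 (lat -41.950°, lon 172.953°): 550.7 km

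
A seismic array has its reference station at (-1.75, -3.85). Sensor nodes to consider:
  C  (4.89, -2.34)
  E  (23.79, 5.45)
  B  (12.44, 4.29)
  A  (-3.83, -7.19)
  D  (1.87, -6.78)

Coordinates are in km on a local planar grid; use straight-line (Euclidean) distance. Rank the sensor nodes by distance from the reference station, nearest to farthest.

Distance from the reference station at (-1.75, -3.85) to each:
A (-3.83, -7.19): 3.9 km
D (1.87, -6.78): 4.7 km
C (4.89, -2.34): 6.8 km
B (12.44, 4.29): 16.4 km
E (23.79, 5.45): 27.2 km

A, D, C, B, E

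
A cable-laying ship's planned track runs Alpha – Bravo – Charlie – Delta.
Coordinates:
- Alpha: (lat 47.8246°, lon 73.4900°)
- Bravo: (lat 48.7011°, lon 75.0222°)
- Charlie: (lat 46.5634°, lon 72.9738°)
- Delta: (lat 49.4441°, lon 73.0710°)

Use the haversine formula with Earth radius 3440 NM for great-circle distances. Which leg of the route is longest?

Charlie–Delta

Leg distances:
Alpha→Bravo: 80.7 NM
Bravo→Charlie: 152.8 NM
Charlie→Delta: 173.0 NM
The longest leg is Charlie–Delta at 173.0 NM.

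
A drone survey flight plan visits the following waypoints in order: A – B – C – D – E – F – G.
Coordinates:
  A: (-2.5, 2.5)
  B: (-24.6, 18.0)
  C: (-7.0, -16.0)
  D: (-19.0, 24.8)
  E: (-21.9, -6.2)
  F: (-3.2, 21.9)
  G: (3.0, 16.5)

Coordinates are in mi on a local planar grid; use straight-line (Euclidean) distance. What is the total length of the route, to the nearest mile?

Leg distances:
A→B: 27.0 mi  (cumulative 27.0 mi)
B→C: 38.3 mi  (cumulative 65.3 mi)
C→D: 42.5 mi  (cumulative 107.8 mi)
D→E: 31.1 mi  (cumulative 138.9 mi)
E→F: 33.8 mi  (cumulative 172.7 mi)
F→G: 8.2 mi  (cumulative 180.9 mi)
Total route length ≈ 181 mi.

181 mi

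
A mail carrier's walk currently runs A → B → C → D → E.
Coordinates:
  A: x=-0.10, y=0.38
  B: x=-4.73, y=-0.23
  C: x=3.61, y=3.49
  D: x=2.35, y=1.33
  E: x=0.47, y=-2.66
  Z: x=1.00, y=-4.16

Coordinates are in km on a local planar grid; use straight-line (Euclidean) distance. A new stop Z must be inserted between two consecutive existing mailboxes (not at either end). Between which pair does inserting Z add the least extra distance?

Added distance for inserting Z between each consecutive pair:
A–B: 6.9 km
B–C: 5.9 km
C–D: 11.2 km
D–E: 2.8 km
Smallest added distance is 2.8 km, inserting between D and E.

between D and E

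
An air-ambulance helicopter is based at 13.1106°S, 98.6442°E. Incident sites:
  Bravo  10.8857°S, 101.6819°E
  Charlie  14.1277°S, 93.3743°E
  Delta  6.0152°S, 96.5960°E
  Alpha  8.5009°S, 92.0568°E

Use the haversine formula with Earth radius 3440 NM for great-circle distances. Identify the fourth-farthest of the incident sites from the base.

Distance to each, sorted:
Alpha: 476.9 NM
Delta: 442.9 NM
Charlie: 313.5 NM
Bravo: 222.9 NM
The fourth-farthest is Bravo at 222.9 NM.

Bravo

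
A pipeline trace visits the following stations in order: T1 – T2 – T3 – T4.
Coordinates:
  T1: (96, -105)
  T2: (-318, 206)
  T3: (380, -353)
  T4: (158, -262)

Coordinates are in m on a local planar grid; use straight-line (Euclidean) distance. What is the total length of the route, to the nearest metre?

1652 m

Leg distances:
T1→T2: 517.8 m  (cumulative 517.8 m)
T2→T3: 894.3 m  (cumulative 1412.1 m)
T3→T4: 239.9 m  (cumulative 1652.0 m)
Total route length ≈ 1652 m.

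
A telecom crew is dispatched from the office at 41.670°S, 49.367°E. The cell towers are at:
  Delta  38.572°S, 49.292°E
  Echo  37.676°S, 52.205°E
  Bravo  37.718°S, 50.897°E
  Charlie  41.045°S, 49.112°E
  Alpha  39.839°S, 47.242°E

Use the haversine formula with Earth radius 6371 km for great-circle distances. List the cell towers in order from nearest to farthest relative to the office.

Distances from the office:
Charlie 41.045°S, 49.112°E: 72.7 km
Alpha 39.839°S, 47.242°E: 271.1 km
Delta 38.572°S, 49.292°E: 344.5 km
Bravo 37.718°S, 50.897°E: 458.5 km
Echo 37.676°S, 52.205°E: 506.1 km

Charlie, Alpha, Delta, Bravo, Echo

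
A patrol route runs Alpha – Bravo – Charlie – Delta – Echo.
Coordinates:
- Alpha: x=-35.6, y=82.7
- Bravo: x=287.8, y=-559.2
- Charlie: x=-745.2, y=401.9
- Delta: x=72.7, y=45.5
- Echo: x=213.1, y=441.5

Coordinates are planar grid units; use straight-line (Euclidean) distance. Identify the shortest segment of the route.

Delta–Echo

Leg distances:
Alpha→Bravo: 718.8
Bravo→Charlie: 1411.0
Charlie→Delta: 892.2
Delta→Echo: 420.2
The shortest leg is Delta–Echo at 420.2.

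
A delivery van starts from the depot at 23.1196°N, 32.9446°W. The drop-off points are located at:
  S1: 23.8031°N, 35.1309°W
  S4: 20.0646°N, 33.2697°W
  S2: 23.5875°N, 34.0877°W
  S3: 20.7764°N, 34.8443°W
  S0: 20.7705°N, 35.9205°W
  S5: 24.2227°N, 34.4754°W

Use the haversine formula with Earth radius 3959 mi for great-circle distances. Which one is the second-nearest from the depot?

S5

Distance to each, sorted:
S2: 79.4 mi
S5: 123.3 mi
S1: 146.4 mi
S3: 202.6 mi
S4: 212.1 mi
S0: 250.4 mi
The second-nearest is S5 at 123.3 mi.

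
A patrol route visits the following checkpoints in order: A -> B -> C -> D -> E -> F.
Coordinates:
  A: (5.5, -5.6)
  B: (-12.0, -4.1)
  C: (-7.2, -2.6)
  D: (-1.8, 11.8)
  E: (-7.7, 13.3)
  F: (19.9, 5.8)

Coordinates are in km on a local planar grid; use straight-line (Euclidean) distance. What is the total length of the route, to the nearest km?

73 km

Leg distances:
A→B: 17.6 km  (cumulative 17.6 km)
B→C: 5.0 km  (cumulative 22.6 km)
C→D: 15.4 km  (cumulative 38.0 km)
D→E: 6.1 km  (cumulative 44.1 km)
E→F: 28.6 km  (cumulative 72.7 km)
Total route length ≈ 73 km.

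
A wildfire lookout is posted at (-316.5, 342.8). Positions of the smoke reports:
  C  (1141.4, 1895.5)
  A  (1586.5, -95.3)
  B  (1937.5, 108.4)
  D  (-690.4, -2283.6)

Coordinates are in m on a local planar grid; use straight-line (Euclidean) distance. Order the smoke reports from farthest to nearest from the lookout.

Distances from the lookout:
D (-690.4, -2283.6): 2652.9 m
B (1937.5, 108.4): 2266.2 m
C (1141.4, 1895.5): 2129.9 m
A (1586.5, -95.3): 1952.8 m

D, B, C, A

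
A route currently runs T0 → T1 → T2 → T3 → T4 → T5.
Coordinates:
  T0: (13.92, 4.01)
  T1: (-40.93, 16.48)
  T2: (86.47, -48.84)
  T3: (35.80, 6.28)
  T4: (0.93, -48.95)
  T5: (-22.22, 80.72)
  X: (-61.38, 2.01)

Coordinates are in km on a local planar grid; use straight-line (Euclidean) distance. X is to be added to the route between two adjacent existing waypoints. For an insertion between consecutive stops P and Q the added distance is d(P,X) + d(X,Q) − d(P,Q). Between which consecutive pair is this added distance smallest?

between T4 and T5

Added distance for inserting X between each consecutive pair:
T0–T1: 44.1 km
T1–T2: 38.2 km
T2–T3: 178.8 km
T3–T4: 112.5 km
T4–T5: 36.7 km
Smallest added distance is 36.7 km, inserting between T4 and T5.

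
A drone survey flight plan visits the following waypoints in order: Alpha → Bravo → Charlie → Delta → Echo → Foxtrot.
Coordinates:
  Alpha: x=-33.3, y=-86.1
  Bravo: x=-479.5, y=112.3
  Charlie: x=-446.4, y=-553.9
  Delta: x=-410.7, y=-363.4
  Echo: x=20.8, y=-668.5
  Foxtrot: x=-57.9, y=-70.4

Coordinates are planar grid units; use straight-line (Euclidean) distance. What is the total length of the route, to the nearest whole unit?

2481

Leg distances:
Alpha→Bravo: 488.3  (cumulative 488.3)
Bravo→Charlie: 667.0  (cumulative 1155.3)
Charlie→Delta: 193.8  (cumulative 1349.2)
Delta→Echo: 528.5  (cumulative 1877.6)
Echo→Foxtrot: 603.3  (cumulative 2480.9)
Total route length ≈ 2481.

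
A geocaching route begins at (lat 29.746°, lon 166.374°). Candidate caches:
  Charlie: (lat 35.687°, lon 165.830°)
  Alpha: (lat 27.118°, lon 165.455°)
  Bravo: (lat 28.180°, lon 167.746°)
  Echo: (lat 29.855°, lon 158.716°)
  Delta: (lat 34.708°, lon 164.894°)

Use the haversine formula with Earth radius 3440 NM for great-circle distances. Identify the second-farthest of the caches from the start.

Distances from the start ((lat 29.746°, lon 166.374°)):
Echo: 399.0 NM
Charlie: 357.7 NM
Delta: 307.2 NM
Alpha: 165.1 NM
Bravo: 118.5 NM
The second-farthest is Charlie at 357.7 NM.

Charlie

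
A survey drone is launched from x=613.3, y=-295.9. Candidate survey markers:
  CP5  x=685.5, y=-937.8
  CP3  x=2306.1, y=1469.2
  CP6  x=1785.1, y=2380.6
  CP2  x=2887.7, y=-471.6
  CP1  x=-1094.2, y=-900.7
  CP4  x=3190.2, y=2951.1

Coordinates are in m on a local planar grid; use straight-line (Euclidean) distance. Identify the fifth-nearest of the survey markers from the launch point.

Distances from the launch point (x=613.3, y=-295.9):
CP5: 645.9 m
CP1: 1811.4 m
CP2: 2281.2 m
CP3: 2445.6 m
CP6: 2921.8 m
CP4: 4145.3 m
The fifth-nearest is CP6 at 2921.8 m.

CP6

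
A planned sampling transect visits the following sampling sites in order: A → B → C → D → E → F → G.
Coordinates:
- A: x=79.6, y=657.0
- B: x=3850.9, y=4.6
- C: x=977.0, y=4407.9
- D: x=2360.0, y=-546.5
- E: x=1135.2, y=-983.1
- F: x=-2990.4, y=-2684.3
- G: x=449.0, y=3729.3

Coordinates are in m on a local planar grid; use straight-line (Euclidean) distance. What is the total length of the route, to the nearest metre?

27270 m

Leg distances:
A→B: 3827.3 m  (cumulative 3827.3 m)
B→C: 5258.2 m  (cumulative 9085.5 m)
C→D: 5143.8 m  (cumulative 14229.3 m)
D→E: 1300.3 m  (cumulative 15529.6 m)
E→F: 4462.6 m  (cumulative 19992.2 m)
F→G: 7277.6 m  (cumulative 27269.8 m)
Total route length ≈ 27270 m.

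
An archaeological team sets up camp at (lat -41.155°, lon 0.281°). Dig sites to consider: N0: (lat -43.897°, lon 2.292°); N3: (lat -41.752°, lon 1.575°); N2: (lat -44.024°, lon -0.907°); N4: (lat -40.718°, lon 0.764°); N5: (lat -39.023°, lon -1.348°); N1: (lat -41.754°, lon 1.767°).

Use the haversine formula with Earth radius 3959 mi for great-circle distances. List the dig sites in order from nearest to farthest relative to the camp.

N4, N3, N1, N5, N2, N0

Distance from the camp at (lat -41.155°, lon 0.281°) to each:
N4 (lat -40.718°, lon 0.764°): 39.3 mi
N3 (lat -41.752°, lon 1.575°): 78.7 mi
N1 (lat -41.754°, lon 1.767°): 87.4 mi
N5 (lat -39.023°, lon -1.348°): 170.6 mi
N2 (lat -44.024°, lon -0.907°): 207.2 mi
N0 (lat -43.897°, lon 2.292°): 215.4 mi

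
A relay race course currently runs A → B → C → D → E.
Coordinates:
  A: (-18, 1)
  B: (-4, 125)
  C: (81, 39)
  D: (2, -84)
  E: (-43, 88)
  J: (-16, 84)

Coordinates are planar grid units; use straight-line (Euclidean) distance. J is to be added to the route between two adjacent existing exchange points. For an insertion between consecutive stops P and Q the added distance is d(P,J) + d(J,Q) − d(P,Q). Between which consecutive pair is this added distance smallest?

Added distance for inserting J between each consecutive pair:
A–B: 1.0
B–C: 28.7
C–D: 129.7
D–E: 18.5
Smallest added distance is 1.0, inserting between A and B.

between A and B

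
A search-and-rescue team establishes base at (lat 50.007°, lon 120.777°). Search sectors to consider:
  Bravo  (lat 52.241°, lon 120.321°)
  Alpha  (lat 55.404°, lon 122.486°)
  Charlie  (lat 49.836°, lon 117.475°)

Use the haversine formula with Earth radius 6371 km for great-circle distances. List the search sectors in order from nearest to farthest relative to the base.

Charlie, Bravo, Alpha

Distances from the base:
Charlie (lat 49.836°, lon 117.475°): 237.1 km
Bravo (lat 52.241°, lon 120.321°): 250.4 km
Alpha (lat 55.404°, lon 122.486°): 611.0 km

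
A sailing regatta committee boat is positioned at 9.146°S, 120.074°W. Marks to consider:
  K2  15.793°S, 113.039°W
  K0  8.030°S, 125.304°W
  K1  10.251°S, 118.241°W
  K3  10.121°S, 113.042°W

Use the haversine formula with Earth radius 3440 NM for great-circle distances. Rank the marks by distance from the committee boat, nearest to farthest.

Distance from the committee boat at 9.146°S, 120.074°W to each:
K1 10.251°S, 118.241°W: 127.2 NM
K0 8.030°S, 125.304°W: 317.6 NM
K3 10.121°S, 113.042°W: 420.3 NM
K2 15.793°S, 113.039°W: 573.7 NM

K1, K0, K3, K2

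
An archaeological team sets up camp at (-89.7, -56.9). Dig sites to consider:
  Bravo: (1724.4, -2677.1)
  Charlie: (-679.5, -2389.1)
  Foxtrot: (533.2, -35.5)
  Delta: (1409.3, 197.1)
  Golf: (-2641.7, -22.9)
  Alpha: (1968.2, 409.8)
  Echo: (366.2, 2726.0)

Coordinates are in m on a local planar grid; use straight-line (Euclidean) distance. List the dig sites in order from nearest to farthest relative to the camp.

Computing each straight-line distance from (-89.7, -56.9):
Foxtrot (533.2, -35.5): 623.3 m
Delta (1409.3, 197.1): 1520.4 m
Alpha (1968.2, 409.8): 2110.2 m
Charlie (-679.5, -2389.1): 2405.6 m
Golf (-2641.7, -22.9): 2552.2 m
Echo (366.2, 2726.0): 2820.0 m
Bravo (1724.4, -2677.1): 3186.9 m

Foxtrot, Delta, Alpha, Charlie, Golf, Echo, Bravo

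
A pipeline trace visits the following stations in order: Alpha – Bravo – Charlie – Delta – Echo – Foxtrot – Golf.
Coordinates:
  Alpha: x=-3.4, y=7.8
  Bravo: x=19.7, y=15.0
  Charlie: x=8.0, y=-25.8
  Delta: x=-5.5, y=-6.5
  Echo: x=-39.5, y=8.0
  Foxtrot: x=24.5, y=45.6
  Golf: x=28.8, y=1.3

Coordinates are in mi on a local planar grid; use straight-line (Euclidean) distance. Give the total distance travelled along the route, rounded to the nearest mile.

246 mi

Leg distances:
Alpha→Bravo: 24.2 mi  (cumulative 24.2 mi)
Bravo→Charlie: 42.4 mi  (cumulative 66.6 mi)
Charlie→Delta: 23.6 mi  (cumulative 90.2 mi)
Delta→Echo: 37.0 mi  (cumulative 127.2 mi)
Echo→Foxtrot: 74.2 mi  (cumulative 201.4 mi)
Foxtrot→Golf: 44.5 mi  (cumulative 245.9 mi)
Total route length ≈ 246 mi.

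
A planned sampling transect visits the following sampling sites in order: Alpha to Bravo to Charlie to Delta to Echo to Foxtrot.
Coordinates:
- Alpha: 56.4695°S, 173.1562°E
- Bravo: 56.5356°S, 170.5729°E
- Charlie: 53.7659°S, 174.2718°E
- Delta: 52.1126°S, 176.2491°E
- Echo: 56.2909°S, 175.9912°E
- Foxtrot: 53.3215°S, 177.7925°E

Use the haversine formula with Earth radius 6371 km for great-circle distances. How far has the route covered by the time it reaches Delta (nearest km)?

773 km

Leg distances:
Alpha→Bravo: 158.7 km  (cumulative 158.7 km)
Bravo→Charlie: 387.3 km  (cumulative 546.0 km)
Charlie→Delta: 226.6 km  (cumulative 772.6 km)
Cumulative distance at Delta ≈ 773 km.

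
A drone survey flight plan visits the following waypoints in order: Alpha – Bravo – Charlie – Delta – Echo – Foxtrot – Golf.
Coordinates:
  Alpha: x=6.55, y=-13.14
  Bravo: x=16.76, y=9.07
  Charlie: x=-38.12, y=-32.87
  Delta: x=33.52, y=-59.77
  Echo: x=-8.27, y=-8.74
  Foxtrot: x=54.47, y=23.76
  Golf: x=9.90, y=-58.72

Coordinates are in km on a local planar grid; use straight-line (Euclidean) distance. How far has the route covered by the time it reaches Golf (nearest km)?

400 km

Leg distances:
Alpha→Bravo: 24.4 km  (cumulative 24.4 km)
Bravo→Charlie: 69.1 km  (cumulative 93.5 km)
Charlie→Delta: 76.5 km  (cumulative 170.0 km)
Delta→Echo: 66.0 km  (cumulative 236.0 km)
Echo→Foxtrot: 70.7 km  (cumulative 306.7 km)
Foxtrot→Golf: 93.8 km  (cumulative 400.4 km)
Cumulative distance at Golf ≈ 400 km.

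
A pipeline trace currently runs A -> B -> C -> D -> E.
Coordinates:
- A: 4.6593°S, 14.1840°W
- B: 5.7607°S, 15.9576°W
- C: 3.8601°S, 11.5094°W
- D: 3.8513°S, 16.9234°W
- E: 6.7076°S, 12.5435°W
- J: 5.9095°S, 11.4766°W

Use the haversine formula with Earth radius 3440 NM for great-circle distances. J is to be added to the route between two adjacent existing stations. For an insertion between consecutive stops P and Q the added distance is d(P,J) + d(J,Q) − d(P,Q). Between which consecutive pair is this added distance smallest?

Added distance for inserting J between each consecutive pair:
A–B: 321.2 NM
B–C: 101.3 NM
C–D: 147.2 NM
D–E: 115.2 NM
Smallest added distance is 101.3 NM, inserting between B and C.

between B and C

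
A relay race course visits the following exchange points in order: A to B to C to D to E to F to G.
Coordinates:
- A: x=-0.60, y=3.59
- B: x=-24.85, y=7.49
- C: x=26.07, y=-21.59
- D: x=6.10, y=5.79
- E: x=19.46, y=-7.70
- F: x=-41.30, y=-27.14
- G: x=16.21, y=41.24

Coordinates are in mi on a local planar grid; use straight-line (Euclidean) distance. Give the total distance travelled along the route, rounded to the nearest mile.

289 mi

Leg distances:
A→B: 24.6 mi  (cumulative 24.6 mi)
B→C: 58.6 mi  (cumulative 83.2 mi)
C→D: 33.9 mi  (cumulative 117.1 mi)
D→E: 19.0 mi  (cumulative 136.1 mi)
E→F: 63.8 mi  (cumulative 199.9 mi)
F→G: 89.3 mi  (cumulative 289.2 mi)
Total route length ≈ 289 mi.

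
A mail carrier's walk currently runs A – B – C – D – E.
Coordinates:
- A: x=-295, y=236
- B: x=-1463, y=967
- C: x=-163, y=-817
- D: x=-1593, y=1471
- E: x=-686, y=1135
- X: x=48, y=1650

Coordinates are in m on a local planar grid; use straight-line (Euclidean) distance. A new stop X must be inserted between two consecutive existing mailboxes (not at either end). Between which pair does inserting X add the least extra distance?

between C and D

Added distance for inserting X between each consecutive pair:
A–B: 1735.3 m
B–C: 1926.8 m
C–D: 1428.6 m
D–E: 1580.1 m
Smallest added distance is 1428.6 m, inserting between C and D.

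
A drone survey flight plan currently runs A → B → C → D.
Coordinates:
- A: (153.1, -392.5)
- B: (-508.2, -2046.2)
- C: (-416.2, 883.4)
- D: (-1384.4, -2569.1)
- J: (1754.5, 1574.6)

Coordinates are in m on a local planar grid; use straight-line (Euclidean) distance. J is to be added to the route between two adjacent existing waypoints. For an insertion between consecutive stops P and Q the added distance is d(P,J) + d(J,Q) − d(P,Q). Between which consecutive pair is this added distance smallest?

Added distance for inserting J between each consecutive pair:
A–B: 5025.2 m
B–C: 3616.7 m
C–D: 3890.8 m
Smallest added distance is 3616.7 m, inserting between B and C.

between B and C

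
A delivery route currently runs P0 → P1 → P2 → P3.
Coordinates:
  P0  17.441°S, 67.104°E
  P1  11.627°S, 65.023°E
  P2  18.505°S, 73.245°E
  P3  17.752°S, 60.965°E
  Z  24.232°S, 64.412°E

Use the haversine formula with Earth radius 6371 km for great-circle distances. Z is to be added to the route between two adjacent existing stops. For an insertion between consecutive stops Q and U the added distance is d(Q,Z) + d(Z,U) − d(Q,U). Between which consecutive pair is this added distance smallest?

Added distance for inserting Z between each consecutive pair:
P0–P1: 1524.1 km
P1–P2: 1349.6 km
P2–P3: 618.2 km
Smallest added distance is 618.2 km, inserting between P2 and P3.

between P2 and P3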